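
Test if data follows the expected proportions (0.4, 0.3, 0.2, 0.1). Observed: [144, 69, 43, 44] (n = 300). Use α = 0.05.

Expected: [120.0, 90.0, 60.0, 30.0]. χ² = 21.05. df = 3, critical = 7.815. Reject H₀.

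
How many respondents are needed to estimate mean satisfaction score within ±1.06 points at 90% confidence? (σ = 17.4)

n = (z*σ/E)² = (1.645×17.4/1.06)² = 729.2 → n = 730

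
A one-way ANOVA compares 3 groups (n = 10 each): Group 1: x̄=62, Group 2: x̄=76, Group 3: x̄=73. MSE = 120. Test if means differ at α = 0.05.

Grand mean = 70.33. SS_between = 1086.67, MS_between = 543.33. F = 4.528, F_crit ≈ 3.354. Reject H₀.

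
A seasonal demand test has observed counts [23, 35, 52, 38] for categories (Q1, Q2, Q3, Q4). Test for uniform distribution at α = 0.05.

Expected = 37 each. χ² = Σ(O-E)²/E = 11.514. df = 3, critical value = 7.815. Reject H₀.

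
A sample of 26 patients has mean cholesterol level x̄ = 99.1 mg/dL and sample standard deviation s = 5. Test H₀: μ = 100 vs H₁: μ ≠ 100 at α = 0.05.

t = (x̄ - μ₀)/(s/√n) = (99.1 - 100)/(5/√26) = -0.918. df = 25, critical t = ±2.06. Fail to reject H₀.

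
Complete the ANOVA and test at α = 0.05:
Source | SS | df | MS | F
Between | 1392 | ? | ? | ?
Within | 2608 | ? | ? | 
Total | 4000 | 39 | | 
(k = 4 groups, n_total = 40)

df_between = 3, df_within = 36. MS_between = 464.0, MS_within = 72.44. F = 6.405, F_crit ≈ 2.866. Reject H₀.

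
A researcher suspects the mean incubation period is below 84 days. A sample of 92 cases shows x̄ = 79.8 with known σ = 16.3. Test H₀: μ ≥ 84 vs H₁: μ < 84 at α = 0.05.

z = -2.471. Critical value: -1.645. Reject H₀.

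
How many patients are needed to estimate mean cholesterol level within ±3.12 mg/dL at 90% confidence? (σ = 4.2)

n = (z*σ/E)² = (1.645×4.2/3.12)² = 4.9 → n = 5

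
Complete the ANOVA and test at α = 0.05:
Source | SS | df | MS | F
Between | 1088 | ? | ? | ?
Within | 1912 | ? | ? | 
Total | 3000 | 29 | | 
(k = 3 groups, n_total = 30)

df_between = 2, df_within = 27. MS_between = 544.0, MS_within = 70.81. F = 7.682, F_crit ≈ 3.354. Reject H₀.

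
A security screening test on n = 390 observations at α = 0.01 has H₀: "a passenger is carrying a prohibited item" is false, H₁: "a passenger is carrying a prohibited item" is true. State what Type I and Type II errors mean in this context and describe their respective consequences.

Type I (false positive): concluding that a passenger is carrying a prohibited item when it is not — detaining an innocent passenger — delay and inconvenience. Type II (false negative): failing to conclude that a passenger is carrying a prohibited item when it is — letting a prohibited item through — security breach. Which is costlier depends on domain priorities and is a judgement call rather than a statistical fact.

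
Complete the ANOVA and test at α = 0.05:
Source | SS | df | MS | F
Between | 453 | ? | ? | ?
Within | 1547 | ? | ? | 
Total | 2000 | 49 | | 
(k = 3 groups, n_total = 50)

df_between = 2, df_within = 47. MS_between = 226.5, MS_within = 32.91. F = 6.881, F_crit ≈ 3.195. Reject H₀.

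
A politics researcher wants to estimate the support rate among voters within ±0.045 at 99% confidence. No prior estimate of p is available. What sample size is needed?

Conservative approach: use p = 0.5 (maximizes p(1-p) = 0.25). n = z²(0.25)/E² = 2.576²×0.25/0.045² = 819.2 → n = 820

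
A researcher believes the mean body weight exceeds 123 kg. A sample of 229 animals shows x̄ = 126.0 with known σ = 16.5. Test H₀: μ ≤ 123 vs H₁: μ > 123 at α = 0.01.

z = 2.751. Critical value: 2.33. Reject H₀.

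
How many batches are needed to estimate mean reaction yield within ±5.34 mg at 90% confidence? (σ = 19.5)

n = (z*σ/E)² = (1.645×19.5/5.34)² = 36.1 → n = 37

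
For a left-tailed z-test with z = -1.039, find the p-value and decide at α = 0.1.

p = P(Z < -1.039) = Φ(-1.039) ≈ 0.1494. Since p ≥ 0.1, fail to reject H₀ (not significant) at α = 0.1.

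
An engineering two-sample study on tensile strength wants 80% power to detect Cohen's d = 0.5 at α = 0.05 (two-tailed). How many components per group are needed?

z_{α/2} = 1.96, z_β = Φ⁻¹(0.8) = 0.842. For medium effect (d = 0.5): n per group = 2(z_{α/2} + z_β)²/d² = 2(1.96 + 0.842)²/0.5² = 62.8 → 63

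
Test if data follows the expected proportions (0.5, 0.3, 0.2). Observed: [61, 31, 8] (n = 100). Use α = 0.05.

Expected: [50.0, 30.0, 20.0]. χ² = 9.653. df = 2, critical = 5.991. Reject H₀.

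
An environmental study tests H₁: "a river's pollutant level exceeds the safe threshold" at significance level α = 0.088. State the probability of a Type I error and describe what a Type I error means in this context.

P(Type I error) = α = 0.088. A Type I error is rejecting H₀ when H₀ is actually true (false positive) — here, concluding that a river's pollutant level exceeds the safe threshold when in fact this is not the case. Consequence: shutting down a compliant factory unnecessarily.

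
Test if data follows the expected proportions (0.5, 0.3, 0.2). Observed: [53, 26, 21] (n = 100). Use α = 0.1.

Expected: [50.0, 30.0, 20.0]. χ² = 0.763. df = 2, critical = 4.605. Fail to reject H₀.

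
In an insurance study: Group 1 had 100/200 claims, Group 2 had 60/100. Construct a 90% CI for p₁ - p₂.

p̂₁ = 0.5, p̂₂ = 0.6. Difference = -0.1. CI = (-0.199, -0.001)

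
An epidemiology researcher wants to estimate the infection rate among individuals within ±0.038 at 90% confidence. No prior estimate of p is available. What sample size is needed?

Conservative approach: use p = 0.5 (maximizes p(1-p) = 0.25). n = z²(0.25)/E² = 1.645²×0.25/0.038² = 468.5 → n = 469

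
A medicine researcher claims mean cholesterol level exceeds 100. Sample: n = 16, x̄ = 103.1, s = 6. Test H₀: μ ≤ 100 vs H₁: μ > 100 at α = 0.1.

t = (103.1 - 100)/(6/√16) = 2.067, df = 15. Critical t = 1.341. Reject H₀.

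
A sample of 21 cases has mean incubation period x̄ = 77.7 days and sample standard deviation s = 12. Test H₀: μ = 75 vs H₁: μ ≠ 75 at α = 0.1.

t = (x̄ - μ₀)/(s/√n) = (77.7 - 75)/(12/√21) = 1.031. df = 20, critical t = ±1.725. Fail to reject H₀.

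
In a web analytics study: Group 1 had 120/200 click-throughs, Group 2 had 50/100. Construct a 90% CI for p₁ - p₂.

p̂₁ = 0.6, p̂₂ = 0.5. Difference = 0.1. CI = (-0.0, 0.2)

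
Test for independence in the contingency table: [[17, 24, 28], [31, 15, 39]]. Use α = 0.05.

χ² = 6.373. df = 2, critical = 5.991. Reject H₀. Variables are dependent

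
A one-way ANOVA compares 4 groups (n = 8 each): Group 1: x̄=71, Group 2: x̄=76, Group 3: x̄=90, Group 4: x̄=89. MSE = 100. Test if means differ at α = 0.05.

Grand mean = 81.5. SS_between = 2152.0, MS_between = 717.33. F = 7.173, F_crit ≈ 2.947. Reject H₀.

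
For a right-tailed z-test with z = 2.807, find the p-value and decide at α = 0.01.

p = P(Z > 2.807) = 1 - Φ(2.807) ≈ 0.0025. Since p < 0.01, reject H₀ (significant) at α = 0.01.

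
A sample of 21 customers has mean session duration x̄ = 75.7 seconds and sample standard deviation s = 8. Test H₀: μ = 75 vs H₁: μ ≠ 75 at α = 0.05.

t = (x̄ - μ₀)/(s/√n) = (75.7 - 75)/(8/√21) = 0.401. df = 20, critical t = ±2.086. Fail to reject H₀.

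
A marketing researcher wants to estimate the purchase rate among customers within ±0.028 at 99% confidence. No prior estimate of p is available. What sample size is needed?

Conservative approach: use p = 0.5 (maximizes p(1-p) = 0.25). n = z²(0.25)/E² = 2.576²×0.25/0.028² = 2116.0 → n = 2116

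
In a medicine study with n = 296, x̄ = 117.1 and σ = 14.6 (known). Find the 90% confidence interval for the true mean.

CI = x̄ ± z*(σ/√n) = 117.1 ± 1.645(14.6/√296) = 117.1 ± 1.4 = (115.7, 118.5)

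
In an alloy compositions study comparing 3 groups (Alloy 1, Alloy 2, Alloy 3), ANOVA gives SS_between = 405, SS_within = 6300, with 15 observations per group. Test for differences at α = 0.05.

df_between = 2, df_within = 42. F = MS_between/MS_within = 202.5/150.0 = 1.35. F_crit ≈ 3.22. Fail to reject H₀.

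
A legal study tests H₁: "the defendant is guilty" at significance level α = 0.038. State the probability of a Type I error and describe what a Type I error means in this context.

P(Type I error) = α = 0.038. A Type I error is rejecting H₀ when H₀ is actually true (false positive) — here, concluding that the defendant is guilty when in fact this is not the case. Consequence: convicting an innocent person.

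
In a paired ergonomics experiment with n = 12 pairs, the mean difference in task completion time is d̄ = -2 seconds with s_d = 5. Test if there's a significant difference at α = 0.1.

t = d̄/(s_d/√n) = -2/(5/√12) = -1.386. df = 11, critical t = ±1.796. Fail to reject H₀.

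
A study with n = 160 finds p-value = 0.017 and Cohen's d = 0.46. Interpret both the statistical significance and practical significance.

Statistically significant (p = 0.017 < 0.05). Cohen's d = 0.46 indicates a small effect size. Both statistical and practical significance should be considered.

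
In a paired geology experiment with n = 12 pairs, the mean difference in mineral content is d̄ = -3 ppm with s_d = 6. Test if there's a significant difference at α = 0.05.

t = d̄/(s_d/√n) = -3/(6/√12) = -1.732. df = 11, critical t = ±2.201. Fail to reject H₀.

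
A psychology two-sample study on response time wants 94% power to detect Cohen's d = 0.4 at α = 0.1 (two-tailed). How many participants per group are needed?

z_{α/2} = 1.645, z_β = Φ⁻¹(0.94) = 1.555. For small effect (d = 0.4): n per group = 2(z_{α/2} + z_β)²/d² = 2(1.645 + 1.555)²/0.4² = 128.0 → 128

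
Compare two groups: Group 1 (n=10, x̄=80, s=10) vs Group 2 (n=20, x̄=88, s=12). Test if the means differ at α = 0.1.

Pooled sp = 11.4. t = -1.813, df = 28. Critical t = ±1.701. Reject H₀.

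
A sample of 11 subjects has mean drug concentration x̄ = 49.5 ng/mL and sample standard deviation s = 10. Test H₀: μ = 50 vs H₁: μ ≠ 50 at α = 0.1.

t = (x̄ - μ₀)/(s/√n) = (49.5 - 50)/(10/√11) = -0.166. df = 10, critical t = ±1.812. Fail to reject H₀.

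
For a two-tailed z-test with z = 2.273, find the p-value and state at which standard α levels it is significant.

p = 2·P(Z > |2.273|) = 2·(1 - Φ(2.273)) ≈ 0.023. Significant at α = 0.1; Significant at α = 0.05.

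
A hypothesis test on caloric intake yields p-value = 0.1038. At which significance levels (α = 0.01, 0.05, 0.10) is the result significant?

p = 0.1038. Not significant at any of the given levels.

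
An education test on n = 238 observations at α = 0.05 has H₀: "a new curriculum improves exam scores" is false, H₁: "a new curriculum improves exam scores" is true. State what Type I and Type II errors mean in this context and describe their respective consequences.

Type I (false positive): concluding that a new curriculum improves exam scores when it is not — adopting a curriculum that gives no real benefit — disruption for nothing. Type II (false negative): failing to conclude that a new curriculum improves exam scores when it is — keeping the old curriculum when the new one would have helped students. Which is costlier depends on domain priorities and is a judgement call rather than a statistical fact.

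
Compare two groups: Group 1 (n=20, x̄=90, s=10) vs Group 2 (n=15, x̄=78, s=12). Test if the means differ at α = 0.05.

Pooled sp = 10.89. t = 3.225, df = 33. Critical t = ±2.035. Reject H₀.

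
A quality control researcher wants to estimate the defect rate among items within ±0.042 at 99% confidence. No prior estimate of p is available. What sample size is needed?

Conservative approach: use p = 0.5 (maximizes p(1-p) = 0.25). n = z²(0.25)/E² = 2.576²×0.25/0.042² = 940.4 → n = 941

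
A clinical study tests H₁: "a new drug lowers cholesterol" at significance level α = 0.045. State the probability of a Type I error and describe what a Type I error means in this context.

P(Type I error) = α = 0.045. A Type I error is rejecting H₀ when H₀ is actually true (false positive) — here, concluding that a new drug lowers cholesterol when in fact this is not the case. Consequence: approving an ineffective drug — patients take a useless medication and may skip effective alternatives.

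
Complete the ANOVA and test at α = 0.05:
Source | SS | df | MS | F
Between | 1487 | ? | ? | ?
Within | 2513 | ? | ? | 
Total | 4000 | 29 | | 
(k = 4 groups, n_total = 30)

df_between = 3, df_within = 26. MS_between = 495.67, MS_within = 96.65. F = 5.128, F_crit ≈ 2.975. Reject H₀.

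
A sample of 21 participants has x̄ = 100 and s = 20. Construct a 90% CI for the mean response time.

CI = x̄ ± t*(s/√n) = 100 ± 1.725(20/√21) = (92.47, 107.53)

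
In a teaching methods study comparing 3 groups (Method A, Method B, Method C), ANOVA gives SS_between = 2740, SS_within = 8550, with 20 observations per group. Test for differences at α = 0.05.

df_between = 2, df_within = 57. F = MS_between/MS_within = 1370.0/150.0 = 9.133. F_crit ≈ 3.159. Reject H₀. At least one mean differs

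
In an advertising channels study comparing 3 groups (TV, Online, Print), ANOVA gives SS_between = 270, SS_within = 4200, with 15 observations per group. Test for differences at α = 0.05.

df_between = 2, df_within = 42. F = MS_between/MS_within = 135.0/100.0 = 1.35. F_crit ≈ 3.22. Fail to reject H₀.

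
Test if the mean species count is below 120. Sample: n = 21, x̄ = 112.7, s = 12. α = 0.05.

t = (112.7 - 120)/(12/√21) = -2.788, df = 20. Critical t = -1.725. Reject H₀.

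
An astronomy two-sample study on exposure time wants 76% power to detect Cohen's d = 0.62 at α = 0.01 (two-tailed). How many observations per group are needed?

z_{α/2} = 2.576, z_β = Φ⁻¹(0.76) = 0.706. For medium effect (d = 0.62): n per group = 2(z_{α/2} + z_β)²/d² = 2(2.576 + 0.706)²/0.62² = 56.04 → 57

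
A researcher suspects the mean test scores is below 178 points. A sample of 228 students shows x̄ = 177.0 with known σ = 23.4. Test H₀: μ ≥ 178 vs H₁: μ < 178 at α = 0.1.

z = -0.645. Critical value: -1.28. Fail to reject H₀.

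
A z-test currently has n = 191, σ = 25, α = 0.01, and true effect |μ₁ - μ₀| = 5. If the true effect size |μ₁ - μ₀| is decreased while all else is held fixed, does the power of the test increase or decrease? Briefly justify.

Power decreases: a smaller true effect decreases the non-centrality λ = |μ₁ - μ₀|/(σ/√n).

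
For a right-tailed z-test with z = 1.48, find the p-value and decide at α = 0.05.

p = P(Z > 1.48) = 1 - Φ(1.48) ≈ 0.0694. Since p ≥ 0.05, fail to reject H₀ (not significant) at α = 0.05.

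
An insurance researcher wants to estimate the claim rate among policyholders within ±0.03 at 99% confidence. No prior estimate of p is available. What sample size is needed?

Conservative approach: use p = 0.5 (maximizes p(1-p) = 0.25). n = z²(0.25)/E² = 2.576²×0.25/0.03² = 1843.3 → n = 1844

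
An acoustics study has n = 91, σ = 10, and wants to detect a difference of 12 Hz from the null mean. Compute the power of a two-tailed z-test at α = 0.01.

SE = σ/√n = 10/√91 = 1.048. Non-centrality λ = d/SE = 12/1.048 = 11.447. Power ≈ Φ(λ - z_{α/2}) = Φ(11.447 - 2.576) = Φ(8.871) = 1.0.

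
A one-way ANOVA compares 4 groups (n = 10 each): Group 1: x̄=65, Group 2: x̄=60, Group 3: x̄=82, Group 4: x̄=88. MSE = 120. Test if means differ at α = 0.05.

Grand mean = 73.75. SS_between = 5367.5, MS_between = 1789.17. F = 14.91, F_crit ≈ 2.866. Reject H₀.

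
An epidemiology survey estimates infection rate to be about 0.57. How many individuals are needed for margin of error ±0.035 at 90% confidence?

n = z²p(1-p)/E² = 1.645²×0.57×0.43/0.035² = 541.4 → n = 542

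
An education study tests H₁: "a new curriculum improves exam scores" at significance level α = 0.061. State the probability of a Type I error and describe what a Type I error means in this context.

P(Type I error) = α = 0.061. A Type I error is rejecting H₀ when H₀ is actually true (false positive) — here, concluding that a new curriculum improves exam scores when in fact this is not the case. Consequence: adopting a curriculum that gives no real benefit — disruption for nothing.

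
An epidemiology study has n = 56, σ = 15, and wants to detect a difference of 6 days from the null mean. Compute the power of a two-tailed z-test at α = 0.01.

SE = σ/√n = 15/√56 = 2.004. Non-centrality λ = d/SE = 6/2.004 = 2.993. Power ≈ Φ(λ - z_{α/2}) = Φ(2.993 - 2.576) = Φ(0.417) = 0.662.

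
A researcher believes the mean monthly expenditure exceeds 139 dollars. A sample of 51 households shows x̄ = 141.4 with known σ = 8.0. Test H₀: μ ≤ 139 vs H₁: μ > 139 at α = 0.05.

z = 2.142. Critical value: 1.645. Reject H₀.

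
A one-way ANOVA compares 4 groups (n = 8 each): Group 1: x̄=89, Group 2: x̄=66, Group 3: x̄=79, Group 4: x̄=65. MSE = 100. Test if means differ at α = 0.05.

Grand mean = 74.75. SS_between = 3142.0, MS_between = 1047.33. F = 10.473, F_crit ≈ 2.947. Reject H₀.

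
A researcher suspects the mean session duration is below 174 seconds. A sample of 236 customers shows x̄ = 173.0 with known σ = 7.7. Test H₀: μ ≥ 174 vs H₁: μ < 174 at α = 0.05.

z = -1.995. Critical value: -1.645. Reject H₀.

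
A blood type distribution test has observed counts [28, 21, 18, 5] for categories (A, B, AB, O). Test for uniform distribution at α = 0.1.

Expected = 18 each. χ² = Σ(O-E)²/E = 15.444. df = 3, critical value = 6.251. Reject H₀.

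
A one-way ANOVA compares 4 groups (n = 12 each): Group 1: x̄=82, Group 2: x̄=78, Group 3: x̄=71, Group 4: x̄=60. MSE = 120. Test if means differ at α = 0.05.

Grand mean = 72.75. SS_between = 3345.0, MS_between = 1115.0. F = 9.292, F_crit ≈ 2.816. Reject H₀.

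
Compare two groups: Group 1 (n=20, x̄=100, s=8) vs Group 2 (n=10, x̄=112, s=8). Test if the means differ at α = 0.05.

Pooled sp = 8.0. t = -3.873, df = 28. Critical t = ±2.048. Reject H₀.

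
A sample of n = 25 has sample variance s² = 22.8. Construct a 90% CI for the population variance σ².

df = 24. χ²_{0.05} = 36.415, χ²_{0.95} = 13.848. CI for σ² = ((n-1)s²/χ²_{α/2}, (n-1)s²/χ²_{1-α/2}) = (24·22.8/36.415, 24·22.8/13.848) = (15.03, 39.51)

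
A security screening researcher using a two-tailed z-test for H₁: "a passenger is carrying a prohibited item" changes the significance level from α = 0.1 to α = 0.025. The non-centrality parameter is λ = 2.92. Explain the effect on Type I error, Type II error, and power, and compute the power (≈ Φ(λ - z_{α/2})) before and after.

Decreasing α from 0.1 to 0.025:
• Type I error rate decreases (α is the Type I rate by definition).
• Critical value moves from z_{α/2} = 1.645 to 2.241, so power = Φ(λ - z_{α/2}) goes from Φ(2.92 - 1.645) = 0.899 to Φ(2.92 - 2.241) = 0.751.
• Type II error rate β = 1 - power therefore increases (0.101 → 0.249).
Appropriate when false positives are costly — here, detaining an innocent passenger — delay and inconvenience.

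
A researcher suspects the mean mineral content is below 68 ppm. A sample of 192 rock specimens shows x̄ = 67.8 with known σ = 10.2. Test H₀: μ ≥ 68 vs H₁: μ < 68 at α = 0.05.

z = -0.272. Critical value: -1.645. Fail to reject H₀.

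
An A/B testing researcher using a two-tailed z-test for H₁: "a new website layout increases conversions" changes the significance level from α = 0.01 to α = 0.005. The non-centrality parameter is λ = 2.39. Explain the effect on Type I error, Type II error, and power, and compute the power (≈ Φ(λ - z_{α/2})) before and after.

Decreasing α from 0.01 to 0.005:
• Type I error rate decreases (α is the Type I rate by definition).
• Critical value moves from z_{α/2} = 2.576 to 2.807, so power = Φ(λ - z_{α/2}) goes from Φ(2.39 - 2.576) = 0.426 to Φ(2.39 - 2.807) = 0.338.
• Type II error rate β = 1 - power therefore increases (0.574 → 0.662).
Appropriate when false positives are costly — here, rolling out a layout that doesn't actually help — wasted engineering effort.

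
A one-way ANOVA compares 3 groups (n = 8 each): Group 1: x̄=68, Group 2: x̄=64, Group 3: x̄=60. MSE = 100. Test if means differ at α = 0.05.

Grand mean = 64.0. SS_between = 256.0, MS_between = 128.0. F = 1.28, F_crit ≈ 3.467. Fail to reject H₀.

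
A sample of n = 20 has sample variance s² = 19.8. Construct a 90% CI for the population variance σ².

df = 19. χ²_{0.05} = 30.144, χ²_{0.95} = 10.117. CI for σ² = ((n-1)s²/χ²_{α/2}, (n-1)s²/χ²_{1-α/2}) = (19·19.8/30.144, 19·19.8/10.117) = (12.48, 37.18)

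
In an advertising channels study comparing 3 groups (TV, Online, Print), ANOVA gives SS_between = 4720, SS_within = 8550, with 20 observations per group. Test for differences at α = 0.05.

df_between = 2, df_within = 57. F = MS_between/MS_within = 2360.0/150.0 = 15.733. F_crit ≈ 3.159. Reject H₀. At least one mean differs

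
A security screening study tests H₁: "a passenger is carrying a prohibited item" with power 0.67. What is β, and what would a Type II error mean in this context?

β = 1 - power = 1 - 0.67 = 0.33. A Type II error is failing to reject H₀ when H₀ is false (false negative) — here, failing to conclude that a passenger is carrying a prohibited item when in fact it is true. Consequence: letting a prohibited item through — security breach.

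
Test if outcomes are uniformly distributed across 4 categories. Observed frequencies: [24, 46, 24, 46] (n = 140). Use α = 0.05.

Expected = 35 each. χ² = Σ(O-E)²/E = 13.829. df = 3, critical value = 7.815. Reject H₀.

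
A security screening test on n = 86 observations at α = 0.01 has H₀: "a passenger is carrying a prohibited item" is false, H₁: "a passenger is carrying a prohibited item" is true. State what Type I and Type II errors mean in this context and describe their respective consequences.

Type I (false positive): concluding that a passenger is carrying a prohibited item when it is not — detaining an innocent passenger — delay and inconvenience. Type II (false negative): failing to conclude that a passenger is carrying a prohibited item when it is — letting a prohibited item through — security breach. Which is costlier depends on domain priorities and is a judgement call rather than a statistical fact.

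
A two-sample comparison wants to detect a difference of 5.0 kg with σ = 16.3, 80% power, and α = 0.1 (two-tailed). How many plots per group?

n per group = 2(z_α/2 + z_β)²σ²/d² = 2×(1.645 + 0.84)²×16.3²/5.0² = 131.3 → n = 132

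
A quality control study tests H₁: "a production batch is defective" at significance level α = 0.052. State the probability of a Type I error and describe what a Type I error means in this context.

P(Type I error) = α = 0.052. A Type I error is rejecting H₀ when H₀ is actually true (false positive) — here, concluding that a production batch is defective when in fact this is not the case. Consequence: scrapping a good batch — wasted material and cost for no reason.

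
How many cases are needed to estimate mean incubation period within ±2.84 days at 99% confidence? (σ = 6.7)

n = (z*σ/E)² = (2.576×6.7/2.84)² = 36.9 → n = 37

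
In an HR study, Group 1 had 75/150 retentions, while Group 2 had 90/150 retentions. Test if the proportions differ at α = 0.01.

p̂₁ = 0.5, p̂₂ = 0.6, pooled p̂ = 0.55. z = -1.741. Critical: ±2.576. Fail to reject H₀.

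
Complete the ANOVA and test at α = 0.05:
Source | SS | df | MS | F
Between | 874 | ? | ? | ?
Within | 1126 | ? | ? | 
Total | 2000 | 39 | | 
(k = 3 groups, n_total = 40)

df_between = 2, df_within = 37. MS_between = 437.0, MS_within = 30.43. F = 14.36, F_crit ≈ 3.252. Reject H₀.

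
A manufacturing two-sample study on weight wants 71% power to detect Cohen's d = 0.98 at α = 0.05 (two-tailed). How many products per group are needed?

z_{α/2} = 1.96, z_β = Φ⁻¹(0.71) = 0.553. For large effect (d = 0.98): n per group = 2(z_{α/2} + z_β)²/d² = 2(1.96 + 0.553)²/0.98² = 13.2 → 14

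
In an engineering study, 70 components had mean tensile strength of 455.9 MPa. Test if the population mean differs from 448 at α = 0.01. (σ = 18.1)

z = (x̄ - μ₀)/(σ/√n) = (455.9 - 448)/(18.1/√70) = 3.652. Critical value: ±2.576. Since |3.652| > 2.576, Reject H₀.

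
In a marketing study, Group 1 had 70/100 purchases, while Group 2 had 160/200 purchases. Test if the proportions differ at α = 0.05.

p̂₁ = 0.7, p̂₂ = 0.8, pooled p̂ = 0.767. z = -1.93. Critical: ±1.96. Fail to reject H₀.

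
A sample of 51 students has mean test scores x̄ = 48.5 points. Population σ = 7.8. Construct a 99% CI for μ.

CI = x̄ ± z*(σ/√n) = 48.5 ± 2.576(7.8/√51) = 48.5 ± 2.81 = (45.69, 51.31)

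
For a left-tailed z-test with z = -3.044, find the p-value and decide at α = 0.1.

p = P(Z < -3.044) = Φ(-3.044) ≈ 0.0012. Since p < 0.1, reject H₀ (significant) at α = 0.1.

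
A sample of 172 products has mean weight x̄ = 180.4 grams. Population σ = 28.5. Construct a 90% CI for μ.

CI = x̄ ± z*(σ/√n) = 180.4 ± 1.645(28.5/√172) = 180.4 ± 3.57 = (176.83, 183.97)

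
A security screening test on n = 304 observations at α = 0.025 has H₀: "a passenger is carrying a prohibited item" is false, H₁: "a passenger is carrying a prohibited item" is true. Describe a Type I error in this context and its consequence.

Type I error: rejecting H₀ when it is true — concluding that a passenger is carrying a prohibited item when in fact it is not. Consequence: detaining an innocent passenger — delay and inconvenience.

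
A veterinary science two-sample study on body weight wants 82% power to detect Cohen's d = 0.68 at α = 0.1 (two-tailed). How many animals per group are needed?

z_{α/2} = 1.645, z_β = Φ⁻¹(0.82) = 0.915. For medium effect (d = 0.68): n per group = 2(z_{α/2} + z_β)²/d² = 2(1.645 + 0.915)²/0.68² = 28.3 → 29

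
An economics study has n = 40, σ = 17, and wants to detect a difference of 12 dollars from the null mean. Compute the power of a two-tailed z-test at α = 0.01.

SE = σ/√n = 17/√40 = 2.688. Non-centrality λ = d/SE = 12/2.688 = 4.464. Power ≈ Φ(λ - z_{α/2}) = Φ(4.464 - 2.576) = Φ(1.888) = 0.971.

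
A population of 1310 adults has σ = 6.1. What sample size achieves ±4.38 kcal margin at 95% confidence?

Without FPC: n₀ = (1.96×6.1/4.38)² = 7.451. With FPC: n = n₀N/(n₀+N-1) = 7.4 → n = 8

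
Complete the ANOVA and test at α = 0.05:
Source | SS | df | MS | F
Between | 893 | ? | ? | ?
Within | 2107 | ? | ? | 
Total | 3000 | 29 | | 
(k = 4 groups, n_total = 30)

df_between = 3, df_within = 26. MS_between = 297.67, MS_within = 81.04. F = 3.673, F_crit ≈ 2.975. Reject H₀.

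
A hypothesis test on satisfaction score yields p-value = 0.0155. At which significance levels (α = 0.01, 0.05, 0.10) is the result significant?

p = 0.0155. Significant at: α = 0.05, 0.1.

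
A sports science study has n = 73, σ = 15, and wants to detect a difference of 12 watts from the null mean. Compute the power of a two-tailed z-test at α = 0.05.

SE = σ/√n = 15/√73 = 1.756. Non-centrality λ = d/SE = 12/1.756 = 6.835. Power ≈ Φ(λ - z_{α/2}) = Φ(6.835 - 1.96) = Φ(4.875) = 1.0.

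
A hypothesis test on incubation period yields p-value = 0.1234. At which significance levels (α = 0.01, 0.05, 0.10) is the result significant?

p = 0.1234. Not significant at any of the given levels.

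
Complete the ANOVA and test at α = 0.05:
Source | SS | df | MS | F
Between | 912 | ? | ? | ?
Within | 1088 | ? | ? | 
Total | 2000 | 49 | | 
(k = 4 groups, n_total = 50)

df_between = 3, df_within = 46. MS_between = 304.0, MS_within = 23.65. F = 12.853, F_crit ≈ 2.807. Reject H₀.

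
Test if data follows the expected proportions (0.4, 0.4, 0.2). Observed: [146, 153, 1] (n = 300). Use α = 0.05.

Expected: [120.0, 120.0, 60.0]. χ² = 72.725. df = 2, critical = 5.991. Reject H₀.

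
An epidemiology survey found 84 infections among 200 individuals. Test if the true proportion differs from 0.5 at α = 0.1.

p̂ = 0.42, p₀ = 0.5. z = (p̂ - p₀)/√(p₀(1-p₀)/n) = -2.263. Critical: ±1.645. Reject H₀.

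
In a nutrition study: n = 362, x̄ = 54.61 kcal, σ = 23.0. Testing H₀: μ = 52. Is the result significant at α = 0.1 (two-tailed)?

z = (54.61 - 52)/(23.0/√362) = 2.159. Since |z| > 1.645, significant at α = 0.1.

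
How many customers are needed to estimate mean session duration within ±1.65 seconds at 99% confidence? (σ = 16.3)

n = (z*σ/E)² = (2.576×16.3/1.65)² = 647.6 → n = 648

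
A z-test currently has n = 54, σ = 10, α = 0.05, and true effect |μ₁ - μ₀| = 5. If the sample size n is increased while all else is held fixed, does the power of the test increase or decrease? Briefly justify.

Power increases: a larger n shrinks the standard error σ/√n, moving the sampling distribution under H₁ further from the critical value.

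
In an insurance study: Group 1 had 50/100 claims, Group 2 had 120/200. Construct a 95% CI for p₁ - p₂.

p̂₁ = 0.5, p̂₂ = 0.6. Difference = -0.1. CI = (-0.219, 0.019)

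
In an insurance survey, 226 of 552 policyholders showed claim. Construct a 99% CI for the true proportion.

p̂ = 0.409. CI = p̂ ± z*√(p̂(1-p̂)/n) = (0.356, 0.463)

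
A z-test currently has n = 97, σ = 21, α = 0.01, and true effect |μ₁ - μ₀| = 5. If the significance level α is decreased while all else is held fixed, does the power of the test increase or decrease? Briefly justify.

Power decreases: a smaller α raises the critical value, so less of the H₁ sampling distribution falls in the rejection region.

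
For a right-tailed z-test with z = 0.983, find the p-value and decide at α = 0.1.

p = P(Z > 0.983) = 1 - Φ(0.983) ≈ 0.1628. Since p ≥ 0.1, fail to reject H₀ (not significant) at α = 0.1.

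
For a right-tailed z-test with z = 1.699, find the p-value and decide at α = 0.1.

p = P(Z > 1.699) = 1 - Φ(1.699) ≈ 0.0447. Since p < 0.1, reject H₀ (significant) at α = 0.1.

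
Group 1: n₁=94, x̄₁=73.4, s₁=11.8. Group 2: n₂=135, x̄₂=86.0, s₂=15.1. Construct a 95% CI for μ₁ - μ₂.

Difference = -12.6. SE = √(11.8²/94 + 15.1²/135) = 1.781. CI = (-16.09, -9.11)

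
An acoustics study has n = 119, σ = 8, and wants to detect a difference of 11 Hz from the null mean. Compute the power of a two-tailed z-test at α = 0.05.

SE = σ/√n = 8/√119 = 0.733. Non-centrality λ = d/SE = 11/0.733 = 14.999. Power ≈ Φ(λ - z_{α/2}) = Φ(14.999 - 1.96) = Φ(13.039) = 1.0.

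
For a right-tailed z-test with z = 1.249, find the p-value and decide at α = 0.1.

p = P(Z > 1.249) = 1 - Φ(1.249) ≈ 0.1058. Since p ≥ 0.1, fail to reject H₀ (not significant) at α = 0.1.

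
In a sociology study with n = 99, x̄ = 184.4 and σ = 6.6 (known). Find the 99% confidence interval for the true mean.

CI = x̄ ± z*(σ/√n) = 184.4 ± 2.576(6.6/√99) = 184.4 ± 1.71 = (182.69, 186.11)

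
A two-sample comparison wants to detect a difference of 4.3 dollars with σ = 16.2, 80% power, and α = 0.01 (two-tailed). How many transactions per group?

n per group = 2(z_α/2 + z_β)²σ²/d² = 2×(2.576 + 0.84)²×16.2²/4.3² = 331.3 → n = 332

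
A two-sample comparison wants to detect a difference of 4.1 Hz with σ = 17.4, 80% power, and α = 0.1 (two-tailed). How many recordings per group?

n per group = 2(z_α/2 + z_β)²σ²/d² = 2×(1.645 + 0.84)²×17.4²/4.1² = 222.4 → n = 223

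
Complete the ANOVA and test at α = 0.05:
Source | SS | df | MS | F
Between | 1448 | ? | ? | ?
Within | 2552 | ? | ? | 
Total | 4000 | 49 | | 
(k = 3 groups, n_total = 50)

df_between = 2, df_within = 47. MS_between = 724.0, MS_within = 54.3. F = 13.334, F_crit ≈ 3.195. Reject H₀.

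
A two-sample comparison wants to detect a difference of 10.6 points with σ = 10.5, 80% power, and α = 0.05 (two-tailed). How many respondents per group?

n per group = 2(z_α/2 + z_β)²σ²/d² = 2×(1.96 + 0.84)²×10.5²/10.6² = 15.4 → n = 16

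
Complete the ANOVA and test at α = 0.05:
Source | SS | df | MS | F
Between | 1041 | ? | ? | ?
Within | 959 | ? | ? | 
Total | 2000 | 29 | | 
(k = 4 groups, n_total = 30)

df_between = 3, df_within = 26. MS_between = 347.0, MS_within = 36.88. F = 9.408, F_crit ≈ 2.975. Reject H₀.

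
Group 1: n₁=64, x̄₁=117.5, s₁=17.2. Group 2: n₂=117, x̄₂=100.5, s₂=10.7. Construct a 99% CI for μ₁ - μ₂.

Difference = 17.0. SE = √(17.2²/64 + 10.7²/117) = 2.367. CI = (10.9, 23.1)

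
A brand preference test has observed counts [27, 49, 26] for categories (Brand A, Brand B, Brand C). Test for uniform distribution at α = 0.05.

Expected = 34 each. χ² = Σ(O-E)²/E = 9.941. df = 2, critical value = 5.991. Reject H₀.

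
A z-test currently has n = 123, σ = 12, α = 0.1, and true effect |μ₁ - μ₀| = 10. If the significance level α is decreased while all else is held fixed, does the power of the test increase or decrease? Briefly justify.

Power decreases: a smaller α raises the critical value, so less of the H₁ sampling distribution falls in the rejection region.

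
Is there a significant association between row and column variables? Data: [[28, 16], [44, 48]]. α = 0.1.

χ² = 2.986. df = 1, critical = 2.706. Reject H₀. Variables are dependent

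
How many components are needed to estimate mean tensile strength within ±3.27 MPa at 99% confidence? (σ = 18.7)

n = (z*σ/E)² = (2.576×18.7/3.27)² = 217.01 → n = 218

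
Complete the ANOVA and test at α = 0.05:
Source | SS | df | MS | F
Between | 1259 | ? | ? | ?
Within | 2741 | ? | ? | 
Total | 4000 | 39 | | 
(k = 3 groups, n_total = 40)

df_between = 2, df_within = 37. MS_between = 629.5, MS_within = 74.08. F = 8.497, F_crit ≈ 3.252. Reject H₀.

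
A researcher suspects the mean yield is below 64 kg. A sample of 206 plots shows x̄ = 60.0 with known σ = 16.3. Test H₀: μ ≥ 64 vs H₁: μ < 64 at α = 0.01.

z = -3.522. Critical value: -2.33. Reject H₀.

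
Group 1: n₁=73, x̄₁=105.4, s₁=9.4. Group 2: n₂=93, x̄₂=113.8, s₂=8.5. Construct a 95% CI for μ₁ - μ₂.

Difference = -8.4. SE = √(9.4²/73 + 8.5²/93) = 1.41. CI = (-11.16, -5.64)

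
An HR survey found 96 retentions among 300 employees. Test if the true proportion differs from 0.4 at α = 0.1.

p̂ = 0.32, p₀ = 0.4. z = (p̂ - p₀)/√(p₀(1-p₀)/n) = -2.828. Critical: ±1.645. Reject H₀.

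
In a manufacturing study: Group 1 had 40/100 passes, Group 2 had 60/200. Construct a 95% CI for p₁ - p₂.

p̂₁ = 0.4, p̂₂ = 0.3. Difference = 0.1. CI = (-0.015, 0.215)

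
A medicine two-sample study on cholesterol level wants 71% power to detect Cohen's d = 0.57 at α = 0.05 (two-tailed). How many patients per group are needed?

z_{α/2} = 1.96, z_β = Φ⁻¹(0.71) = 0.553. For medium effect (d = 0.57): n per group = 2(z_{α/2} + z_β)²/d² = 2(1.96 + 0.553)²/0.57² = 38.9 → 39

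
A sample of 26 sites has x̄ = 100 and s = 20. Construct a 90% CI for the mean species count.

CI = x̄ ± t*(s/√n) = 100 ± 1.708(20/√26) = (93.3, 106.7)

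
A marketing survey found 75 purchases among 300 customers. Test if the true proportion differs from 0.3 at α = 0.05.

p̂ = 0.25, p₀ = 0.3. z = (p̂ - p₀)/√(p₀(1-p₀)/n) = -1.89. Critical: ±1.96. Fail to reject H₀.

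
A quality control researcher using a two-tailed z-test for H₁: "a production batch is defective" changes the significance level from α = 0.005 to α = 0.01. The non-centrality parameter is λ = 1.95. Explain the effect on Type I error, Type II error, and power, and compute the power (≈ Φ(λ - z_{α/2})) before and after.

Increasing α from 0.005 to 0.01:
• Type I error rate increases (α is the Type I rate by definition).
• Critical value moves from z_{α/2} = 2.807 to 2.576, so power = Φ(λ - z_{α/2}) goes from Φ(1.95 - 2.807) = 0.196 to Φ(1.95 - 2.576) = 0.266.
• Type II error rate β = 1 - power therefore decreases (0.804 → 0.734).
Appropriate when false negatives are costly — here, shipping a defective batch — faulty products reach customers.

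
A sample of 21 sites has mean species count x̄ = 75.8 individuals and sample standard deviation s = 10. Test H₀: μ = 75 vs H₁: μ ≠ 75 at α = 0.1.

t = (x̄ - μ₀)/(s/√n) = (75.8 - 75)/(10/√21) = 0.367. df = 20, critical t = ±1.725. Fail to reject H₀.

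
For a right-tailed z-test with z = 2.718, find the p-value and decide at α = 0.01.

p = P(Z > 2.718) = 1 - Φ(2.718) ≈ 0.0033. Since p < 0.01, reject H₀ (significant) at α = 0.01.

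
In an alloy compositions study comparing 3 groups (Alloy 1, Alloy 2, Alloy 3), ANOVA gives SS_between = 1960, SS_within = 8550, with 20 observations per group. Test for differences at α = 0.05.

df_between = 2, df_within = 57. F = MS_between/MS_within = 980.0/150.0 = 6.533. F_crit ≈ 3.159. Reject H₀. At least one mean differs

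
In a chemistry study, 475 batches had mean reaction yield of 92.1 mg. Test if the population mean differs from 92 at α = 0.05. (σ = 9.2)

z = (x̄ - μ₀)/(σ/√n) = (92.1 - 92)/(9.2/√475) = 0.237. Critical value: ±1.96. Since |0.237| ≤ 1.96, Fail to reject H₀.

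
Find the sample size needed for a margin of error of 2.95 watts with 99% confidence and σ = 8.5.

n = (z*σ/E)² = (2.576×8.5/2.95)² = 55.1 → n = 56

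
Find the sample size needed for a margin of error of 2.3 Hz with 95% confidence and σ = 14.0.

n = (z*σ/E)² = (1.96×14.0/2.3)² = 142.3 → n = 143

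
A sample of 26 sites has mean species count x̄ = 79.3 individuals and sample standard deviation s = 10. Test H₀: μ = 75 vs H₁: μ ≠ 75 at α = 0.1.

t = (x̄ - μ₀)/(s/√n) = (79.3 - 75)/(10/√26) = 2.193. df = 25, critical t = ±1.708. Reject H₀.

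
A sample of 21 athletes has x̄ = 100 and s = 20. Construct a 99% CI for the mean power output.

CI = x̄ ± t*(s/√n) = 100 ± 2.845(20/√21) = (87.58, 112.42)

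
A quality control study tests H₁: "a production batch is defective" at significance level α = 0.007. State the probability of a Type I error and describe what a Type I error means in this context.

P(Type I error) = α = 0.007. A Type I error is rejecting H₀ when H₀ is actually true (false positive) — here, concluding that a production batch is defective when in fact this is not the case. Consequence: scrapping a good batch — wasted material and cost for no reason.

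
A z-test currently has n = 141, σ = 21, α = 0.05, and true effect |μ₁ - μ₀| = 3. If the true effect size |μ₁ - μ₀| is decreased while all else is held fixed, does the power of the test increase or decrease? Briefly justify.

Power decreases: a smaller true effect decreases the non-centrality λ = |μ₁ - μ₀|/(σ/√n).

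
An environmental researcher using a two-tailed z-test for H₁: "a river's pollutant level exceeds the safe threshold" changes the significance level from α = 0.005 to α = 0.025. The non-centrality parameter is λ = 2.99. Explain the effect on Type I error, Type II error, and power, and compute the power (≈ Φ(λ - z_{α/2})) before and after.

Increasing α from 0.005 to 0.025:
• Type I error rate increases (α is the Type I rate by definition).
• Critical value moves from z_{α/2} = 2.807 to 2.241, so power = Φ(λ - z_{α/2}) goes from Φ(2.99 - 2.807) = 0.573 to Φ(2.99 - 2.241) = 0.773.
• Type II error rate β = 1 - power therefore decreases (0.427 → 0.227).
Appropriate when false negatives are costly — here, allowing unsafe pollution to continue.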